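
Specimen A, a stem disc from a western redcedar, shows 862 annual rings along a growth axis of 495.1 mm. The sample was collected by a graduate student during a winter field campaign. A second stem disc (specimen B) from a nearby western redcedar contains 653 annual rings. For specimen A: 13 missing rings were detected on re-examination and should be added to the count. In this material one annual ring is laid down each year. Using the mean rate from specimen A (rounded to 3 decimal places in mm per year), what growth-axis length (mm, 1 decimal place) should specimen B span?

369.6 mm

Specimen A: adjusted count: 862 + 13 = 875 annual rings.
A: 495.1 mm over 875 years gives 495.1 / 875 ≈ 0.566 mm/yr.
For B, 0.566 mm/year × 653 years = 369.6 mm.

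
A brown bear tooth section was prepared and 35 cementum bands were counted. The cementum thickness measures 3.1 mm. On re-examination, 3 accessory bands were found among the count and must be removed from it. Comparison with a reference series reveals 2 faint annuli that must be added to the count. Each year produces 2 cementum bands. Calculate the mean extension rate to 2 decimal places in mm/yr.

Correcting the raw count gives 35 − 3 + 2 = 34 true cementum bands.
With 2 cementum bands per year, 34 / 2 = 17 years.
3.1 mm over 17 years gives 3.1 / 17 ≈ 0.18 mm/yr.

0.18 mm/yr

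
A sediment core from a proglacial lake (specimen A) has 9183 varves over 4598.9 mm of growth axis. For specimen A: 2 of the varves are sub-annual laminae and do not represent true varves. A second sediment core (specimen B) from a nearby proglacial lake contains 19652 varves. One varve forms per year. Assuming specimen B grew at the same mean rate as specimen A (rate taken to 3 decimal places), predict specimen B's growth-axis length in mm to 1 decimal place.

Specimen A: correcting the raw count gives 9183 − 2 = 9181 true varves.
A: Extension rate ≈ 4598.9 / 9181 = 0.501 mm per year.
B's length ≈ 0.501 × 19652 = 9845.7 mm.

9845.7 mm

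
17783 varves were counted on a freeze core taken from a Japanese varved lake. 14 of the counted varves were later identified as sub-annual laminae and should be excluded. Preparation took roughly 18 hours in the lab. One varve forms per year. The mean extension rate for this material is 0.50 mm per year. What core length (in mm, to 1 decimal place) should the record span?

Correcting the raw count gives 17783 − 14 = 17769 true varves.
Predicted length = 0.50 mm/year × 17769 years = 8884.5 mm.

8884.5 mm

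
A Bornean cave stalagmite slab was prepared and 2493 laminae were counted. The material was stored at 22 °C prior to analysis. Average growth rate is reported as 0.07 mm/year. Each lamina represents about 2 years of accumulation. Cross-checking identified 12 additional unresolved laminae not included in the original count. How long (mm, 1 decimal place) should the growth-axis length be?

Correcting the raw count gives 2493 + 12 = 2505 true laminae.
At 2 years per lamina, 2505 × 2 = 5010 years.
Length ≈ 0.07 × 5010 = 350.7 mm.

350.7 mm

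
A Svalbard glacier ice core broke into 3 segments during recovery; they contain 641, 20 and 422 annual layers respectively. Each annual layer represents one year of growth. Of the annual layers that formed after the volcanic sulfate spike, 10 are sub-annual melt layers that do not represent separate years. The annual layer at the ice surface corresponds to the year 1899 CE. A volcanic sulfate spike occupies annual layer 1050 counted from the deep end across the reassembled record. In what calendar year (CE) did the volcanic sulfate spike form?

1876 CE

Total annual layers = 641 + 20 + 422 = 1083.
The volcanic sulfate spike sits at annual layer 1050 from the deep end, so 1083 − 1050 = 33 annual layers formed after it.
Excluding 10 false annual layers: 33 − 10 = 23.
The annual layer at the ice surface is 1899 CE, so the volcanic sulfate spike dates to 1899 − 23 = 1876 CE.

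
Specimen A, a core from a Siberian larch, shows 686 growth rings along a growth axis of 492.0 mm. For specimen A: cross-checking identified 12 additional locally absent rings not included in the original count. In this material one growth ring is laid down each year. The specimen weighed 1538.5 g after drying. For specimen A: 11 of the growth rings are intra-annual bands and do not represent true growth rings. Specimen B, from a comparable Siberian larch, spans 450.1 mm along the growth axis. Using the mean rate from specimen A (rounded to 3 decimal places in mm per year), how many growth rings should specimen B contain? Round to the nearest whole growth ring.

629 growth rings

Specimen A: after corrections the count is 686 − 11 + 12 = 687 growth rings.
A: Extension rate ≈ 492.0 / 687 = 0.716 mm/yr.
Specimen B: 450.1 mm / 0.716 mm per year = 628.63 years ≈ 629 growth rings.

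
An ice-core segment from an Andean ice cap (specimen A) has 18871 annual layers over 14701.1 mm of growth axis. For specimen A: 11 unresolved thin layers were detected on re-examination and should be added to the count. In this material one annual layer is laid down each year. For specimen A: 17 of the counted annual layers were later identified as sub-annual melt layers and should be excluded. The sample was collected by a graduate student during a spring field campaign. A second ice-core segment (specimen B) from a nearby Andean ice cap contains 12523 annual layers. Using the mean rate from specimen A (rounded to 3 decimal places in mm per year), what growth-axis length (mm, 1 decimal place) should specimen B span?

Specimen A: adjusted count: 18871 − 17 + 11 = 18865 annual layers.
A: 14701.1 mm over 18865 years gives 14701.1 / 18865 ≈ 0.779 mm/year.
Length of B = 0.779 × 12523 = 9755.4 mm.

9755.4 mm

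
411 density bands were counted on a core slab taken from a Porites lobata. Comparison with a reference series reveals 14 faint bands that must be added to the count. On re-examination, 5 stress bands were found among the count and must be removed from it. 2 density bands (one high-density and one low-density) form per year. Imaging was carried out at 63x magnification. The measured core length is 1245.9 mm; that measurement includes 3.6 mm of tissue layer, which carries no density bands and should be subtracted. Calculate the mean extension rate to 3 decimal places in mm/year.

5.916 mm/year

Correcting the raw count gives 411 − 5 + 14 = 420 true density bands.
Dividing by 2 density bands per year: 420 / 2 = 210 years.
Removing the 3.6 mm offcut leaves 1245.9 − 3.6 = 1242.3 mm.
1242.3 mm over 210 years gives 1242.3 / 210 ≈ 5.916 mm/year.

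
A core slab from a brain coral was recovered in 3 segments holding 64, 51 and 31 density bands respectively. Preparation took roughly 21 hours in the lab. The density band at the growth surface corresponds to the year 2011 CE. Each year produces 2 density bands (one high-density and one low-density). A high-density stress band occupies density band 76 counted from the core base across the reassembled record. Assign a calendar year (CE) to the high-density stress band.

Total density bands = 64 + 51 + 31 = 146.
146 − 76 = 70 density bands lie beyond the high-density stress band toward the growth surface.
With 2 density bands per year, 70 / 2 = 35 years.
2011 − 35 = 1976 CE.

1976 CE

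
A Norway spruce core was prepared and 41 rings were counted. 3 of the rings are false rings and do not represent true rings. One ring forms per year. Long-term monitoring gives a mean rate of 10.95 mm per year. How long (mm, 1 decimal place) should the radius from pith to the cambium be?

416.1 mm

After corrections the count is 41 − 3 = 38 rings.
Length ≈ 10.95 × 38 = 416.1 mm.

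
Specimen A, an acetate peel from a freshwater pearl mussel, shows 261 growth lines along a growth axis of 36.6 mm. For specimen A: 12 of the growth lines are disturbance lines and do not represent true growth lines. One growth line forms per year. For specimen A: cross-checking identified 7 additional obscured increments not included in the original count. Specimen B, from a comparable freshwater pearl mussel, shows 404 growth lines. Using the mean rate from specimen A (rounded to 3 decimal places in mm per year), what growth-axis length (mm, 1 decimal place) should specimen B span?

57.8 mm

Specimen A: true growth line count = 261 − 12 + 7 = 256.
A: Mean rate = 36.6 mm / 256 years ≈ 0.143 mm per year.
Length of B = 0.143 × 404 = 57.8 mm.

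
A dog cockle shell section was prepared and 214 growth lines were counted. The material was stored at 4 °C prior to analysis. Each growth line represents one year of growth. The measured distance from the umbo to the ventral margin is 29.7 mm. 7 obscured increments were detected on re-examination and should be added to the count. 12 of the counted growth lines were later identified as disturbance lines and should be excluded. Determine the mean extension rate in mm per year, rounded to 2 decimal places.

After corrections the count is 214 − 12 + 7 = 209 growth lines.
Extension rate ≈ 29.7 / 209 = 0.14 mm per year.

0.14 mm per year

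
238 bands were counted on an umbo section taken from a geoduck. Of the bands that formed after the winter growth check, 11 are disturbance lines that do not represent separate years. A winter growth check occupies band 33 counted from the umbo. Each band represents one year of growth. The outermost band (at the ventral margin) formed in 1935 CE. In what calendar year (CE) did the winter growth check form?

238 − 33 = 205 bands lie beyond the winter growth check toward the ventral margin.
Removing the 11 false bands leaves 205 − 11 = 194 true bands beyond the winter growth check.
1935 − 194 = 1741 CE.

1741 CE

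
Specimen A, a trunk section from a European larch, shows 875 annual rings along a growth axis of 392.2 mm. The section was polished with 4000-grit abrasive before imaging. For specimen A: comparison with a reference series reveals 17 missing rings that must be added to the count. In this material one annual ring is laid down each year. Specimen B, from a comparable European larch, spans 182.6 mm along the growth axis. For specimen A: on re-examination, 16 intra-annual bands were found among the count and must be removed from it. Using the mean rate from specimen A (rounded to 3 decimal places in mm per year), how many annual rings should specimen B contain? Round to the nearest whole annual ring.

Specimen A: correcting the raw count gives 875 − 16 + 17 = 876 true annual rings.
A: Mean rate = 392.2 mm / 876 years ≈ 0.448 mm per year.
For B, 182.6 / 0.448 = 407.59 years ≈ 408 annual rings.

408 annual rings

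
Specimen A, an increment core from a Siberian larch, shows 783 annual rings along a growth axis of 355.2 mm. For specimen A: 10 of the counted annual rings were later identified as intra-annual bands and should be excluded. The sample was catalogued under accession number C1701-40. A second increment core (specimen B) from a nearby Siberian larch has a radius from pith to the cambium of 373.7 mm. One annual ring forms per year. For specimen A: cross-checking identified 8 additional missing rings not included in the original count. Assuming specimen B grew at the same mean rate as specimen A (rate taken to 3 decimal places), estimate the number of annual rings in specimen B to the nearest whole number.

Specimen A: correcting the raw count gives 783 − 10 + 8 = 781 true annual rings.
A: Extension rate ≈ 355.2 / 781 = 0.455 mm/yr.
For B, 373.7 / 0.455 = 821.32 years ≈ 821 annual rings.

821 annual rings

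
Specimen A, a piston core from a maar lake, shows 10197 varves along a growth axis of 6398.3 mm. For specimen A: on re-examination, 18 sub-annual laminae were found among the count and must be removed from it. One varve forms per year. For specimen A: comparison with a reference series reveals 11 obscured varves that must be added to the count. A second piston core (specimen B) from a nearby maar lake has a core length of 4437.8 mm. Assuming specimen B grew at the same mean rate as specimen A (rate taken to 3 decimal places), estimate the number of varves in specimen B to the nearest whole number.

7067 varves

Specimen A: correcting the raw count gives 10197 − 18 + 11 = 10190 true varves.
A: Extension rate ≈ 6398.3 / 10190 = 0.628 mm per year.
Specimen B: 4437.8 mm / 0.628 mm per year = 7066.56 years ≈ 7067 varves.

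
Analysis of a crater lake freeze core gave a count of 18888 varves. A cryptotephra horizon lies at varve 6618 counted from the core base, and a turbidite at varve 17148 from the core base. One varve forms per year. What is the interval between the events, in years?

The two markers are separated by 17148 − 6618 = 10530 varves.
One varve per year makes the interval 10530 years.

10530 years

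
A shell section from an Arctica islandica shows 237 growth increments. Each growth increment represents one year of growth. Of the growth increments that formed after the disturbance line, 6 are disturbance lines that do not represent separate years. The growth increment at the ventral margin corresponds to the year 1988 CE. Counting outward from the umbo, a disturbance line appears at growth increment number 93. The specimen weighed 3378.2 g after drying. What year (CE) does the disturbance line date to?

The disturbance line sits at growth increment 93 from the umbo, so 237 − 93 = 144 growth increments formed after it.
Excluding 6 false growth increments: 144 − 6 = 138.
Counting back 138 years from 1988 CE places the disturbance line in 1988 − 138 = 1850 CE.

1850 CE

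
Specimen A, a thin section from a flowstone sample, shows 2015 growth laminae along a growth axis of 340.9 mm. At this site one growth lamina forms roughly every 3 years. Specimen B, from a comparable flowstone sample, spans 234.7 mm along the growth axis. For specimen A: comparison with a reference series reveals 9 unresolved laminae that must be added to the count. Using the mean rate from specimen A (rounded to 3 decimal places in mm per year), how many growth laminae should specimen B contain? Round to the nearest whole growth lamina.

1397 growth laminae

Specimen A: after corrections the count is 2015 + 9 = 2024 growth laminae.
Specimen A: 2024 growth laminae at 3 years each span 2024 × 3 = 6072 years.
A: 340.9 mm over 6072 years gives 340.9 / 6072 ≈ 0.056 mm/year.
B spans 234.7 / 0.056 = 4191.07 years; at 3 years per growth lamina that is 4191.07 / 3 ≈ 1397 growth laminae.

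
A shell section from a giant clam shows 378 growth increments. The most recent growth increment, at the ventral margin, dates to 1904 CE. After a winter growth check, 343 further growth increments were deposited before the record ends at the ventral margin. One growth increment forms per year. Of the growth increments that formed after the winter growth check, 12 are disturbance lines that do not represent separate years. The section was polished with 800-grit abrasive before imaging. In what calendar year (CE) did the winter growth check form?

343 growth increments formed after the winter growth check.
Excluding 12 false growth increments: 343 − 12 = 331.
1904 − 331 = 1573 CE.

1573 CE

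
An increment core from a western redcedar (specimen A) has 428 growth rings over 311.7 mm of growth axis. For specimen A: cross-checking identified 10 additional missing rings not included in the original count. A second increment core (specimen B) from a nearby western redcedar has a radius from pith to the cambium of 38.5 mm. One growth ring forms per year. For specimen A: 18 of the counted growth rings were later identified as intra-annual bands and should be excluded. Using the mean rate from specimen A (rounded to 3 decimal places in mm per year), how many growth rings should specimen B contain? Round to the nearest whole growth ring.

Specimen A: after corrections the count is 428 − 18 + 10 = 420 growth rings.
A: Mean rate = 311.7 mm / 420 years ≈ 0.742 mm per year.
Specimen B: 38.5 mm / 0.742 mm per year = 51.89 years ≈ 52 growth rings.

52 growth rings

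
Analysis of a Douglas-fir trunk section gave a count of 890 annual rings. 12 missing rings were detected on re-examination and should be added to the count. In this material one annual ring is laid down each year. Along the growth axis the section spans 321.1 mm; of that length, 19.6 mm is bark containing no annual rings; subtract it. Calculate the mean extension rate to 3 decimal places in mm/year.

Correcting the raw count gives 890 + 12 = 902 true annual rings.
Net length = 321.1 − 19.6 = 301.5 mm.
301.5 mm over 902 years gives 301.5 / 902 ≈ 0.334 mm/year.

0.334 mm/year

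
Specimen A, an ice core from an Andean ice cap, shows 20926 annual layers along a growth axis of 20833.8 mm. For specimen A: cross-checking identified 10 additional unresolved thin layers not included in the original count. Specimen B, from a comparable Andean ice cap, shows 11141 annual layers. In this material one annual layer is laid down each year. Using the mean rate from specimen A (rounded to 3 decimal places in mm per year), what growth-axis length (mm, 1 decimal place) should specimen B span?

11085.3 mm

Specimen A: after corrections the count is 20926 + 10 = 20936 annual layers.
A: Mean rate = 20833.8 mm / 20936 years ≈ 0.995 mm/year.
Length of B = 0.995 × 11141 = 11085.3 mm.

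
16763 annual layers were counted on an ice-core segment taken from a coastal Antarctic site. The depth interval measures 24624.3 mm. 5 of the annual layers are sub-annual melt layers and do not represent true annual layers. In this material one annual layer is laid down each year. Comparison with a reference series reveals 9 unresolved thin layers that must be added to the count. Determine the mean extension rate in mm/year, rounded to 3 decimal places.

1.469 mm/year

True annual layer count = 16763 − 5 + 9 = 16767.
24624.3 mm over 16767 years gives 24624.3 / 16767 ≈ 1.469 mm/year.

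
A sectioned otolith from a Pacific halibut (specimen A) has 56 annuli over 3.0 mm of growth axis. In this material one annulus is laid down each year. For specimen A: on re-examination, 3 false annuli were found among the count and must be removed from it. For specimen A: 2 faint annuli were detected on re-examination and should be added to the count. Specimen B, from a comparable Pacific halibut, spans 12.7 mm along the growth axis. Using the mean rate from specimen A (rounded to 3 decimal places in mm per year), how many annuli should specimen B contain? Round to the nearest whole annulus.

231 annuli

Specimen A: true annulus count = 56 − 3 + 2 = 55.
A: Mean rate = 3.0 mm / 55 years ≈ 0.055 mm/yr.
Specimen B: 12.7 mm / 0.055 mm per year = 230.91 years ≈ 231 annuli.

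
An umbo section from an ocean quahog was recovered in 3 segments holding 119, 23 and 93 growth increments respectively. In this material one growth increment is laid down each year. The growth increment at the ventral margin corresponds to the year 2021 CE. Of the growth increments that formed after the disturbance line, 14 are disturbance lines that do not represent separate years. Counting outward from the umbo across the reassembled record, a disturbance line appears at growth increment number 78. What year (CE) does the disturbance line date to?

1878 CE

Total growth increments = 119 + 23 + 93 = 235.
The disturbance line sits at growth increment 78 from the umbo, so 235 − 78 = 157 growth increments formed after it.
Excluding 14 false growth increments: 157 − 14 = 143.
Counting back 143 years from 2021 CE places the disturbance line in 2021 − 143 = 1878 CE.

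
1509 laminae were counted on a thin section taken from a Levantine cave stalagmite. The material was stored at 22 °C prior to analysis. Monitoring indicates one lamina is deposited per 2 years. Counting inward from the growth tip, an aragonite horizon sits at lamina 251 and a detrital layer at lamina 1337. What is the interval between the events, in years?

2172 years

1337 − 251 = 1086 laminae lie between the two events.
At 2 years per lamina, 1086 × 2 = 2172 years.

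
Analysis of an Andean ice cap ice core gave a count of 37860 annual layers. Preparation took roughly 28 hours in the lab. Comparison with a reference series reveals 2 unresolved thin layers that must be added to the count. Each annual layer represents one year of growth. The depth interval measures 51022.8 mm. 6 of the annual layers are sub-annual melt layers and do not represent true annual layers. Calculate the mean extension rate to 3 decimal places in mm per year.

After corrections the count is 37860 − 6 + 2 = 37856 annual layers.
Mean rate = 51022.8 mm / 37856 years ≈ 1.348 mm per year.

1.348 mm per year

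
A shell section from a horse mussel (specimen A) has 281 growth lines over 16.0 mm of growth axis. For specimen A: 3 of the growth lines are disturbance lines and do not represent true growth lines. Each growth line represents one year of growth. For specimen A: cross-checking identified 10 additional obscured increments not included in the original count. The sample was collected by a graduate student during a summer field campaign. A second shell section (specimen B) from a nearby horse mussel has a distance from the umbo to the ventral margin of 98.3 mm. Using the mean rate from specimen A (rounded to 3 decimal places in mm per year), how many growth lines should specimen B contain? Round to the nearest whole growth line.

1755 growth lines

Specimen A: adjusted count: 281 − 3 + 10 = 288 growth lines.
A: Mean rate = 16.0 mm / 288 years ≈ 0.056 mm/year.
Specimen B: 98.3 mm / 0.056 mm per year = 1755.36 years ≈ 1755 growth lines.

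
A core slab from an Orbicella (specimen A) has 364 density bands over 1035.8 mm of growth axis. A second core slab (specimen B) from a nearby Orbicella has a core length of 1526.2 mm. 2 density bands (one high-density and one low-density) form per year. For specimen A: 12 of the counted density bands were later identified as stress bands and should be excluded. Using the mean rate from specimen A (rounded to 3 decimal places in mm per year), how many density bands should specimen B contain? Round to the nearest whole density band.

Specimen A: after corrections the count is 364 − 12 = 352 density bands.
Specimen A: with 2 density bands per year, 352 / 2 = 176 years.
A: 1035.8 mm over 176 years gives 1035.8 / 176 ≈ 5.885 mm/year.
For B, 1526.2 / 5.885 = 259.34 years; at 2 density bands per year that is 259.34 × 2 ≈ 519 density bands.

519 density bands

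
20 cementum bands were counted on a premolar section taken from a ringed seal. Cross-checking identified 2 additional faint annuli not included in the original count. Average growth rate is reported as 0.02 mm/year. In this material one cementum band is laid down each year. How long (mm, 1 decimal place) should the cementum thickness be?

0.4 mm

After corrections the count is 20 + 2 = 22 cementum bands.
Length ≈ 0.02 × 22 = 0.4 mm.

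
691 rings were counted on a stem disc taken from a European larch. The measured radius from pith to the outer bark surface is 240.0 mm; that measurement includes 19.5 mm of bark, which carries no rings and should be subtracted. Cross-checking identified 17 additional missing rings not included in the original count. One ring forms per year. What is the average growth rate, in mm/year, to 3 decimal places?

Correcting the raw count gives 691 + 17 = 708 true rings.
The growth record spans 240.0 − 19.5 = 220.5 mm.
Mean rate = 220.5 mm / 708 years ≈ 0.311 mm/year.

0.311 mm/year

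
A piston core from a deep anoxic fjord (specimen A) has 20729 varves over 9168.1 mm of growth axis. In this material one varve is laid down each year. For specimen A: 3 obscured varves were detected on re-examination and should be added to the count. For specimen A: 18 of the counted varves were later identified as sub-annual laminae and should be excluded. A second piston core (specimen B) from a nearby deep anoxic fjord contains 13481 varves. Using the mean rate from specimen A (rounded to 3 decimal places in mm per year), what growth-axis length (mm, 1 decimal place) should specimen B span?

Specimen A: adjusted count: 20729 − 18 + 3 = 20714 varves.
A: 9168.1 mm over 20714 years gives 9168.1 / 20714 ≈ 0.443 mm/yr.
Length of B = 0.443 × 13481 = 5972.1 mm.

5972.1 mm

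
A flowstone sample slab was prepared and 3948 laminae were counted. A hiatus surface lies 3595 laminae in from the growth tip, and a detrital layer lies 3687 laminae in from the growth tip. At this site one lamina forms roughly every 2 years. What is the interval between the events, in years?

184 yr

Separation: 3687 − 3595 = 92 laminae.
At 2 years per lamina, 92 × 2 = 184 years.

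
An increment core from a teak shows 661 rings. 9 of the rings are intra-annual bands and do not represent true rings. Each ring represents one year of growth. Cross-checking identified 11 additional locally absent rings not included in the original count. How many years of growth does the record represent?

663 years

True ring count = 661 − 9 + 11 = 663.
At one ring per year, that is 663 years.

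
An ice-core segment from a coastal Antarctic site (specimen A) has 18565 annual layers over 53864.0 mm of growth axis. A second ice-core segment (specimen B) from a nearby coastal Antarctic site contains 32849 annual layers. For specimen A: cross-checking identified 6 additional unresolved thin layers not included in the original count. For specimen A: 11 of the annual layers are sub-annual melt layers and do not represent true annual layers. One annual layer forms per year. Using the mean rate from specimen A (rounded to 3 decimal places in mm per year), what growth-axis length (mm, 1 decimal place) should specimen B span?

Specimen A: after corrections the count is 18565 − 11 + 6 = 18560 annual layers.
A: Extension rate ≈ 53864.0 / 18560 = 2.902 mm/yr.
B's length ≈ 2.902 × 32849 = 95327.8 mm.

95327.8 mm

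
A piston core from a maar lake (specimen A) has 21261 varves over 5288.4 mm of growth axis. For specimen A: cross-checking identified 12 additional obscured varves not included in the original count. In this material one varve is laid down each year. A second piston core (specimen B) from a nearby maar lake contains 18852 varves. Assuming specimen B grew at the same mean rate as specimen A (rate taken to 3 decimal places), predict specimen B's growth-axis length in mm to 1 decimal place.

Specimen A: after corrections the count is 21261 + 12 = 21273 varves.
A: Mean rate = 5288.4 mm / 21273 years ≈ 0.249 mm per year.
For B, 0.249 mm/year × 18852 years = 4694.1 mm.

4694.1 mm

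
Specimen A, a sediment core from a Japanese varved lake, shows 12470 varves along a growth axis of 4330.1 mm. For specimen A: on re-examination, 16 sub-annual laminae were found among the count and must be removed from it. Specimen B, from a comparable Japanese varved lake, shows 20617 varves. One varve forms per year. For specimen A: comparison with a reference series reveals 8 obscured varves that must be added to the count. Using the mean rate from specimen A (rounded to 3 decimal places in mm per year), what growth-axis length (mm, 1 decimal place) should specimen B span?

Specimen A: after corrections the count is 12470 − 16 + 8 = 12462 varves.
A: Extension rate ≈ 4330.1 / 12462 = 0.347 mm per year.
For B, 0.347 mm/year × 20617 years = 7154.1 mm.

7154.1 mm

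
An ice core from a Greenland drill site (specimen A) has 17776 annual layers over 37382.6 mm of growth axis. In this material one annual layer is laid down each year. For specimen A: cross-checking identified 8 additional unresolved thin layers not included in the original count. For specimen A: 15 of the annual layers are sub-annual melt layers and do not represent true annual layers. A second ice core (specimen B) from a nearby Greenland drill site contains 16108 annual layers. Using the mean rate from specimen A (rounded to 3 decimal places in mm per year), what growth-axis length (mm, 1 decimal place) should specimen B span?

Specimen A: correcting the raw count gives 17776 − 15 + 8 = 17769 true annual layers.
A: Extension rate ≈ 37382.6 / 17769 = 2.104 mm/yr.
Length of B = 2.104 × 16108 = 33891.2 mm.

33891.2 mm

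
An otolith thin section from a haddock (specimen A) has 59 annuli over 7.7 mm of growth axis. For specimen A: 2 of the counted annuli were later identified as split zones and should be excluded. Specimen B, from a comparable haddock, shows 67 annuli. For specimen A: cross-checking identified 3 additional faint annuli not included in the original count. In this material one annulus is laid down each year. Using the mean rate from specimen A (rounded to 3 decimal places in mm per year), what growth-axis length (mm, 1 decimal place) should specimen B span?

Specimen A: after corrections the count is 59 − 2 + 3 = 60 annuli.
A: 7.7 mm over 60 years gives 7.7 / 60 ≈ 0.128 mm per year.
For B, 0.128 mm/year × 67 years = 8.6 mm.

8.6 mm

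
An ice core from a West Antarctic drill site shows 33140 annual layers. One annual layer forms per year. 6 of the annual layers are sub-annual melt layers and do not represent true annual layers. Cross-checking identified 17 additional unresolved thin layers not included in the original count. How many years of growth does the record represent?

Adjusted count: 33140 − 6 + 17 = 33151 annual layers.
One annual layer per year makes the duration 33151 years.

33151 years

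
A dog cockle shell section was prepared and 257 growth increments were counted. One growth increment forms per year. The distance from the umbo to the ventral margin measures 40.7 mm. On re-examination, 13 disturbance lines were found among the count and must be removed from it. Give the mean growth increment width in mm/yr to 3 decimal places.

Adjusted count: 257 − 13 = 244 growth increments.
40.7 mm over 244 years gives 40.7 / 244 ≈ 0.167 mm/yr.

0.167 mm/yr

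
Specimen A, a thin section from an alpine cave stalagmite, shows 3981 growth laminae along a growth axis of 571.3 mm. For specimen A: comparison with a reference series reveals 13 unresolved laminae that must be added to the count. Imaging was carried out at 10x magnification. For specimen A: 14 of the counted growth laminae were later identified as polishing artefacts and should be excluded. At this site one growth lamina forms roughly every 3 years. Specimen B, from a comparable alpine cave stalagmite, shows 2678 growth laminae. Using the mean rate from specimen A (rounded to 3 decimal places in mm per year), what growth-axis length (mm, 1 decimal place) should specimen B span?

385.6 mm

Specimen A: true growth lamina count = 3981 − 14 + 13 = 3980.
Specimen A: at 3 years per growth lamina, 3980 × 3 = 11940 years.
A: Extension rate ≈ 571.3 / 11940 = 0.048 mm/yr.
Specimen B: 2678 growth laminae at 3 years each span 2678 × 3 = 8034 years. For B, 0.048 mm/year × 8034 years = 385.6 mm.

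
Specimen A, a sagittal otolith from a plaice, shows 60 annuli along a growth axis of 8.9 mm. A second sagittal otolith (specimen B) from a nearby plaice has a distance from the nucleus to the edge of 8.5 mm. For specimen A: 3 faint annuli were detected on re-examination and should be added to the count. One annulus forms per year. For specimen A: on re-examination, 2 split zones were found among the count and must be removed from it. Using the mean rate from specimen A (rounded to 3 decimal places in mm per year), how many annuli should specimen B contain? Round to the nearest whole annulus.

Specimen A: correcting the raw count gives 60 − 2 + 3 = 61 true annuli.
A: Mean rate = 8.9 mm / 61 years ≈ 0.146 mm/yr.
Specimen B: 8.5 mm / 0.146 mm per year = 58.22 years ≈ 58 annuli.

58 annuli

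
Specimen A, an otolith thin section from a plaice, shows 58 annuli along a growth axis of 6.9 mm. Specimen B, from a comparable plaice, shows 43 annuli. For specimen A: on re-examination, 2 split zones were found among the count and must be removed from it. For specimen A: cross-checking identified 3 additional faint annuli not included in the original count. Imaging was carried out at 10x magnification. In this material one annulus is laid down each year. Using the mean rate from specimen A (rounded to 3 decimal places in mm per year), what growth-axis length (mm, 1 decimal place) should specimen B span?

5.0 mm

Specimen A: correcting the raw count gives 58 − 2 + 3 = 59 true annuli.
A: Extension rate ≈ 6.9 / 59 = 0.117 mm/year.
For B, 0.117 mm/year × 43 years = 5.0 mm.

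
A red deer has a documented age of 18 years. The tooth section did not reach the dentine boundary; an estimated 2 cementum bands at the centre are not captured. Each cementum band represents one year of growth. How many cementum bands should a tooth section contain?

16 cementum bands

Expected cementum bands over 18 years: 18.
Subtracting the 2 cementum bands not captured gives 18 − 2 = 16 cementum bands in the record.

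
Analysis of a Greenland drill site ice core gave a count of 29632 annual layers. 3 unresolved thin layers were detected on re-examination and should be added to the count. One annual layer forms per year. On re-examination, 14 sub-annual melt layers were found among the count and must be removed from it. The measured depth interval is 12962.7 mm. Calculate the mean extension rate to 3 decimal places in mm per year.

0.438 mm per year

Adjusted count: 29632 − 14 + 3 = 29621 annual layers.
Mean rate = 12962.7 mm / 29621 years ≈ 0.438 mm per year.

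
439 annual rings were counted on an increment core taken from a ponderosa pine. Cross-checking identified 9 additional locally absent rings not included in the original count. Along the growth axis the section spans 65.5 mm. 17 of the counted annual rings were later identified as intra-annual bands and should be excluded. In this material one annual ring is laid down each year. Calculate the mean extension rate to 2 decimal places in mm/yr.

0.15 mm/yr

After corrections the count is 439 − 17 + 9 = 431 annual rings.
Extension rate ≈ 65.5 / 431 = 0.15 mm/yr.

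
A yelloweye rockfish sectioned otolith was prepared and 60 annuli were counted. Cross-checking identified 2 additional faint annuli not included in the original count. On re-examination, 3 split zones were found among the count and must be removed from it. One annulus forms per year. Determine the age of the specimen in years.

59 yr

True annulus count = 60 − 3 + 2 = 59.
One annulus per year makes the duration 59 years.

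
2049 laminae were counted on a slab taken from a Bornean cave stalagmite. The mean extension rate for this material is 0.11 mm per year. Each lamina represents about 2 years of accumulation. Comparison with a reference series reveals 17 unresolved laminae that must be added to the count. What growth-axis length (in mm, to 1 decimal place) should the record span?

True lamina count = 2049 + 17 = 2066.
At 2 years per lamina, 2066 × 2 = 4132 years.
4132 years at 0.11 mm/year gives 0.11 × 4132 = 454.5 mm.

454.5 mm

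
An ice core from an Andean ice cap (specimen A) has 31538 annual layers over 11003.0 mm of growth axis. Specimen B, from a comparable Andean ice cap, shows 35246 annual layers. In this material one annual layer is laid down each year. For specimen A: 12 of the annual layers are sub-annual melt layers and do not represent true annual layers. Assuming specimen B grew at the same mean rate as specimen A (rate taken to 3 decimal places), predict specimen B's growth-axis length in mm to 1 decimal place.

Specimen A: after corrections the count is 31538 − 12 = 31526 annual layers.
A: Extension rate ≈ 11003.0 / 31526 = 0.349 mm/year.
For B, 0.349 mm/year × 35246 years = 12300.9 mm.

12300.9 mm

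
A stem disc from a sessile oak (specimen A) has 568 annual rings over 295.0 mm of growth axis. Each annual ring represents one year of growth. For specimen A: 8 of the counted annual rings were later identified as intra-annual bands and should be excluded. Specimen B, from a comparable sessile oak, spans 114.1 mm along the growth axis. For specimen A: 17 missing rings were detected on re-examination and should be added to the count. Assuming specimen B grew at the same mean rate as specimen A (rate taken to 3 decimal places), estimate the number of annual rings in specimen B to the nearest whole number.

Specimen A: correcting the raw count gives 568 − 8 + 17 = 577 true annual rings.
A: 295.0 mm over 577 years gives 295.0 / 577 ≈ 0.511 mm per year.
Specimen B: 114.1 mm / 0.511 mm per year = 223.29 years ≈ 223 annual rings.

223 annual rings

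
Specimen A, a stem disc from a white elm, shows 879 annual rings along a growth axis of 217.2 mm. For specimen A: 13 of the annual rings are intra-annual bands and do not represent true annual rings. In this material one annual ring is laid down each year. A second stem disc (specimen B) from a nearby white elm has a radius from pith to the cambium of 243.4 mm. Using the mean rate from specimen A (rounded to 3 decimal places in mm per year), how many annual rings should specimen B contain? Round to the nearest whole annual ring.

970 annual rings

Specimen A: true annual ring count = 879 − 13 = 866.
A: 217.2 mm over 866 years gives 217.2 / 866 ≈ 0.251 mm/year.
Specimen B: 243.4 mm / 0.251 mm per year = 969.72 years ≈ 970 annual rings.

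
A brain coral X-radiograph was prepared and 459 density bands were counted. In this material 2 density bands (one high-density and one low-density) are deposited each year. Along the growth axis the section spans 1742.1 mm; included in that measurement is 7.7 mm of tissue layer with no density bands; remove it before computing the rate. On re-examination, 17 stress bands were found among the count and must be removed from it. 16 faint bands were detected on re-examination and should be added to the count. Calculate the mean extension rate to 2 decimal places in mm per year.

7.57 mm per year

True density band count = 459 − 17 + 16 = 458.
Dividing by 2 density bands per year: 458 / 2 = 229 years.
Net length = 1742.1 − 7.7 = 1734.4 mm.
Extension rate ≈ 1734.4 / 229 = 7.57 mm per year.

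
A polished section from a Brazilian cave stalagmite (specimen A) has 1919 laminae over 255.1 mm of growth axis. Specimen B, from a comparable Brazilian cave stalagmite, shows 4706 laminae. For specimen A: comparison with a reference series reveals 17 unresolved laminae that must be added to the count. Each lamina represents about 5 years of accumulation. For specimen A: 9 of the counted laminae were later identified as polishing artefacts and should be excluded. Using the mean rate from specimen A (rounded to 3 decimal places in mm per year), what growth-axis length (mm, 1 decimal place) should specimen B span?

611.8 mm

Specimen A: true lamina count = 1919 − 9 + 17 = 1927.
Specimen A: 1927 laminae at 5 years each span 1927 × 5 = 9635 years.
A: Mean rate = 255.1 mm / 9635 years ≈ 0.026 mm/yr.
Specimen B: multiplying by 5 years per lamina: 4706 × 5 = 23530 years. B's length ≈ 0.026 × 23530 = 611.8 mm.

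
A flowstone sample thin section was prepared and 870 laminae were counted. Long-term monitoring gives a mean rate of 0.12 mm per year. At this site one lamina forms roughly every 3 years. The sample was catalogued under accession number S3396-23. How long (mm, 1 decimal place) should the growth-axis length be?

870 laminae at 3 years each span 870 × 3 = 2610 years.
2610 years at 0.12 mm/year gives 0.12 × 2610 = 313.2 mm.

313.2 mm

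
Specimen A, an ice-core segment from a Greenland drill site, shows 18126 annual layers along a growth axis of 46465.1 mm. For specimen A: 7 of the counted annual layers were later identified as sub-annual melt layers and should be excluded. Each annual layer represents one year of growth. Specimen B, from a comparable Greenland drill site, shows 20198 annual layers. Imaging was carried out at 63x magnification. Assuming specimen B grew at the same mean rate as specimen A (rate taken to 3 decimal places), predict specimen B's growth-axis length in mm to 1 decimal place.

Specimen A: adjusted count: 18126 − 7 = 18119 annual layers.
A: Extension rate ≈ 46465.1 / 18119 = 2.564 mm per year.
B's length ≈ 2.564 × 20198 = 51787.7 mm.

51787.7 mm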